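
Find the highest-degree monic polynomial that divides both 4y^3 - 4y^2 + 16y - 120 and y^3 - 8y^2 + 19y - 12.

By polynomial division,
  4y^3 - 4y^2 + 16y - 120 = (4)(y^3 - 8y^2 + 19y - 12) + (28y^2 - 60y - 72)
  y^3 - 8y^2 + 19y - 12 = ((1/28)y - 41/196)(28y^2 - 60y - 72) + ((442/49)y - 1326/49)
  28y^2 - 60y - 72 = ((686/221)y + 588/221)((442/49)y - 1326/49) + (0)
Last nonzero remainder: (442/49)y - 1326/49. Dividing through by 442/49 gives the monic gcd y - 3.

y - 3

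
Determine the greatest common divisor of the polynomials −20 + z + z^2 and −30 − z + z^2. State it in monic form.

5 + z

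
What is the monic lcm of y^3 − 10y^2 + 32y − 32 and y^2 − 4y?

Euclidean algorithm in ℚ[y]:
  y^3 − 10y^2 + 32y − 32 = (y − 6)(y^2 − 4y) + (8y − 32)
  y^2 − 4y = ((1/8)y)(8y − 32) + (0)
Last nonzero remainder: 8y − 32. Dividing through by 8 gives the monic gcd y − 4.
Then lcm(f, g) = f·g / gcd(f, g); expanding and making the result monic gives the answer.

y^4 − 10y^3 + 32y^2 − 32y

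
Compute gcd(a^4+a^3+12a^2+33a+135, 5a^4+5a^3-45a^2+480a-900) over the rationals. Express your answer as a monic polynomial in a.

a^2-3a+15

Repeated division with remainder:
  a^4+a^3+12a^2+33a+135 = (1/5)(5a^4+5a^3-45a^2+480a-900) + (21a^2-63a+315)
  5a^4+5a^3-45a^2+480a-900 = ((5/21)a^2+(20/21)a-20/7)(21a^2-63a+315) + (0)
Last nonzero remainder: 21a^2-63a+315. Dividing through by 21 gives the monic gcd a^2-3a+15.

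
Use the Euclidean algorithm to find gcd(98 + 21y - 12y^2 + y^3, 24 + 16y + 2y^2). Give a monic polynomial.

2 + y

Apply the Euclidean algorithm:
  y^3 - 12y^2 + 21y + 98 = ((1/2)y - 10)(2y^2 + 16y + 24) + (169y + 338)
  2y^2 + 16y + 24 = ((2/169)y + 12/169)(169y + 338) + (0)
Last nonzero remainder: 169y + 338. Dividing through by 169 gives the monic gcd y + 2.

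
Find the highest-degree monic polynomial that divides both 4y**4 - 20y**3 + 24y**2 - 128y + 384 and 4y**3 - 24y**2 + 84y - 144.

y - 3

Repeated division with remainder:
  4y**4 - 20y**3 + 24y**2 - 128y + 384 = (y + 1)(4y**3 - 24y**2 + 84y - 144) + (-36y**2 - 68y + 528)
  4y**3 - 24y**2 + 84y - 144 = (-(1/9)y + 71/81)(-36y**2 - 68y + 528) + ((16384/81)y - 16384/27)
  -36y**2 - 68y + 528 = (-(729/4096)y - 891/1024)((16384/81)y - 16384/27) + (0)
Last nonzero remainder: (16384/81)y - 16384/27. Dividing through by 16384/81 gives the monic gcd y - 3.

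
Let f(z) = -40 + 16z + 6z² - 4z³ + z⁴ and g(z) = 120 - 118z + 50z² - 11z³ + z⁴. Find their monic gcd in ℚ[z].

10 - 4z + z²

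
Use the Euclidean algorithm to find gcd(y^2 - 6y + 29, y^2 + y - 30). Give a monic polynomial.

Euclidean algorithm in ℚ[y]:
  y^2 - 6y + 29 = (y^2 + y - 30) + (-7y + 59)
  y^2 + y - 30 = (-(1/7)y - 66/49)(-7y + 59) + (2424/49)
  -7y + 59 = (-(343/2424)y + 2891/2424)(2424/49) + (0)
The last nonzero remainder is the constant 2424/49, so the polynomials are coprime and gcd = 1.

1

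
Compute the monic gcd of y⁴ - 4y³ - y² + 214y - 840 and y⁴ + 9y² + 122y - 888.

y² + 2y - 24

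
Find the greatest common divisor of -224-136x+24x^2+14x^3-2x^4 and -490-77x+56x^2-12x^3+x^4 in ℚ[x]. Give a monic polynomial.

-14-5x+x^2

Apply the Euclidean algorithm:
  -2x^4+14x^3+24x^2-136x-224 = (-2)(x^4-12x^3+56x^2-77x-490) + (-10x^3+136x^2-290x-1204)
  x^4-12x^3+56x^2-77x-490 = (-(1/10)x-4/25)(-10x^3+136x^2-290x-1204) + ((1219/25)x^2-(1219/5)x-17066/25)
  -10x^3+136x^2-290x-1204 = (-(250/1219)x+2150/1219)((1219/25)x^2-(1219/5)x-17066/25) + (0)
Last nonzero remainder: (1219/25)x^2-(1219/5)x-17066/25. Dividing through by 1219/25 gives the monic gcd x^2-5x-14.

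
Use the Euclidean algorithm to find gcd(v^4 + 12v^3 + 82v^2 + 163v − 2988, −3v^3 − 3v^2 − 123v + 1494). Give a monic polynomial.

v^2 + 7v + 83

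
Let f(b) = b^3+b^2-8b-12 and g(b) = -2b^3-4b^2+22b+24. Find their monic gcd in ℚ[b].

b-3

By polynomial division,
  b^3+b^2-8b-12 = (-1/2)(-2b^3-4b^2+22b+24) + (-b^2+3b)
  -2b^3-4b^2+22b+24 = (2b+10)(-b^2+3b) + (-8b+24)
  -b^2+3b = ((1/8)b)(-8b+24) + (0)
Last nonzero remainder: -8b+24. Dividing through by -8 gives the monic gcd b-3.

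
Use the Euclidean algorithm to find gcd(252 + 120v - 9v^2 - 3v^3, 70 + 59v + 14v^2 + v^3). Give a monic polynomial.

Repeated division with remainder:
  -3v^3 - 9v^2 + 120v + 252 = (-3)(v^3 + 14v^2 + 59v + 70) + (33v^2 + 297v + 462)
  v^3 + 14v^2 + 59v + 70 = ((1/33)v + 5/33)(33v^2 + 297v + 462) + (0)
Last nonzero remainder: 33v^2 + 297v + 462. Dividing through by 33 gives the monic gcd v^2 + 9v + 14.

14 + 9v + v^2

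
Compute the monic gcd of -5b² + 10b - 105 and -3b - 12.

Apply the Euclidean algorithm:
  -5b² + 10b - 105 = ((5/3)b - 10)(-3b - 12) + (-225)
  -3b - 12 = ((1/75)b + 4/75)(-225) + (0)
The last nonzero remainder is the constant -225, so the polynomials are coprime and gcd = 1.

1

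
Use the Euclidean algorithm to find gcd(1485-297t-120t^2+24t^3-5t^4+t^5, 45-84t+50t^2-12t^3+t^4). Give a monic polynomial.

15-8t+t^2

Euclidean algorithm in ℚ[t]:
  t^5-5t^4+24t^3-120t^2-297t+1485 = (t+7)(t^4-12t^3+50t^2-84t+45) + (58t^3-386t^2+246t+1170)
  t^4-12t^3+50t^2-84t+45 = ((1/58)t-155/1682)(58t^3-386t^2+246t+1170) + ((8568/841)t^2-(68544/841)t+128520/841)
  58t^3-386t^2+246t+1170 = ((24389/4284)t+10933/1428)((8568/841)t^2-(68544/841)t+128520/841) + (0)
Last nonzero remainder: (8568/841)t^2-(68544/841)t+128520/841. Dividing through by 8568/841 gives the monic gcd t^2-8t+15.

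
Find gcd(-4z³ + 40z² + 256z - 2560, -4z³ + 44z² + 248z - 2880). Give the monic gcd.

z² - 2z - 80

Repeated division with remainder:
  -4z³ + 40z² + 256z - 2560 = (-4z³ + 44z² + 248z - 2880) + (-4z² + 8z + 320)
  -4z³ + 44z² + 248z - 2880 = (z - 9)(-4z² + 8z + 320) + (0)
Last nonzero remainder: -4z² + 8z + 320. Dividing through by -4 gives the monic gcd z² - 2z - 80.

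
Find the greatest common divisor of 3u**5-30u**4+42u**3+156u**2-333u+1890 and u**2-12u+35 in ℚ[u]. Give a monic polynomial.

u**2-12u+35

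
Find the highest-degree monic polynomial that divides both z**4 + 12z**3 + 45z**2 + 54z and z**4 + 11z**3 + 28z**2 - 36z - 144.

Repeated division with remainder:
  z**4 + 12z**3 + 45z**2 + 54z = (z**4 + 11z**3 + 28z**2 - 36z - 144) + (z**3 + 17z**2 + 90z + 144)
  z**4 + 11z**3 + 28z**2 - 36z - 144 = (z - 6)(z**3 + 17z**2 + 90z + 144) + (40z**2 + 360z + 720)
  z**3 + 17z**2 + 90z + 144 = ((1/40)z + 1/5)(40z**2 + 360z + 720) + (0)
Last nonzero remainder: 40z**2 + 360z + 720. Dividing through by 40 gives the monic gcd z**2 + 9z + 18.

z**2 + 9z + 18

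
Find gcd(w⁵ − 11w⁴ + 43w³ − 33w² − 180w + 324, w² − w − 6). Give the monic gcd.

Apply the Euclidean algorithm:
  w⁵ − 11w⁴ + 43w³ − 33w² − 180w + 324 = (w³ − 10w² + 39w − 54)(w² − w − 6) + (0)
The last nonzero remainder w² − w − 6 is already monic.

w² − w − 6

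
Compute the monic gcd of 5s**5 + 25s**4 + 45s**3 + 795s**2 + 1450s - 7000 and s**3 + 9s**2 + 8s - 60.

s**2 + 3s - 10

By polynomial division,
  5s**5 + 25s**4 + 45s**3 + 795s**2 + 1450s - 7000 = (5s**2 - 20s + 185)(s**3 + 9s**2 + 8s - 60) + (-410s**2 - 1230s + 4100)
  s**3 + 9s**2 + 8s - 60 = (-(1/410)s - 3/205)(-410s**2 - 1230s + 4100) + (0)
Last nonzero remainder: -410s**2 - 1230s + 4100. Dividing through by -410 gives the monic gcd s**2 + 3s - 10.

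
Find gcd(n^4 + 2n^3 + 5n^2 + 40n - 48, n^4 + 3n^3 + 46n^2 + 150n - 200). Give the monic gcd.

Repeated division with remainder:
  n^4 + 2n^3 + 5n^2 + 40n - 48 = (n^4 + 3n^3 + 46n^2 + 150n - 200) + (-n^3 - 41n^2 - 110n + 152)
  n^4 + 3n^3 + 46n^2 + 150n - 200 = (-n + 38)(-n^3 - 41n^2 - 110n + 152) + (1494n^2 + 4482n - 5976)
  -n^3 - 41n^2 - 110n + 152 = (-(1/1494)n - 19/747)(1494n^2 + 4482n - 5976) + (0)
Last nonzero remainder: 1494n^2 + 4482n - 5976. Dividing through by 1494 gives the monic gcd n^2 + 3n - 4.

n^2 + 3n - 4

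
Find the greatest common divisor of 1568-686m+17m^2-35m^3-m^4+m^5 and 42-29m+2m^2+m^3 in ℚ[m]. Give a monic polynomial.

-14+5m+m^2

By polynomial division,
  m^5-m^4-35m^3+17m^2-686m+1568 = (m^2-3m)(m^3+2m^2-29m+42) + (-112m^2-560m+1568)
  m^3+2m^2-29m+42 = (-(1/112)m+3/112)(-112m^2-560m+1568) + (0)
Last nonzero remainder: -112m^2-560m+1568. Dividing through by -112 gives the monic gcd m^2+5m-14.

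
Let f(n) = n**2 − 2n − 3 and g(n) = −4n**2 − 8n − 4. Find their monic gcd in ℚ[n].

Euclidean algorithm in ℚ[n]:
  n**2 − 2n − 3 = (−1/4)(−4n**2 − 8n − 4) + (−4n − 4)
  −4n**2 − 8n − 4 = (n + 1)(−4n − 4) + (0)
Last nonzero remainder: −4n − 4. Dividing through by −4 gives the monic gcd n + 1.

n + 1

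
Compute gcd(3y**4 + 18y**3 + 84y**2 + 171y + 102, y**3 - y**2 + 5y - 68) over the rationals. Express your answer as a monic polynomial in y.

y**2 + 3y + 17

By polynomial division,
  3y**4 + 18y**3 + 84y**2 + 171y + 102 = (3y + 21)(y**3 - y**2 + 5y - 68) + (90y**2 + 270y + 1530)
  y**3 - y**2 + 5y - 68 = ((1/90)y - 2/45)(90y**2 + 270y + 1530) + (0)
Last nonzero remainder: 90y**2 + 270y + 1530. Dividing through by 90 gives the monic gcd y**2 + 3y + 17.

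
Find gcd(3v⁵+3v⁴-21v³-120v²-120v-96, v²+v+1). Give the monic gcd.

Euclidean algorithm in ℚ[v]:
  3v⁵+3v⁴-21v³-120v²-120v-96 = (3v³-24v-96)(v²+v+1) + (0)
The last nonzero remainder v²+v+1 is already monic.

v²+v+1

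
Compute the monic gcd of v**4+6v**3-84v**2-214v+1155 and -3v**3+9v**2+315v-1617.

By polynomial division,
  v**4+6v**3-84v**2-214v+1155 = (-(1/3)v-3)(-3v**3+9v**2+315v-1617) + (48v**2+192v-3696)
  -3v**3+9v**2+315v-1617 = (-(1/16)v+7/16)(48v**2+192v-3696) + (0)
Last nonzero remainder: 48v**2+192v-3696. Dividing through by 48 gives the monic gcd v**2+4v-77.

v**2+4v-77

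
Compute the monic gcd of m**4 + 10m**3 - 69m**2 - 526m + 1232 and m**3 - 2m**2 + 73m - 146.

m - 2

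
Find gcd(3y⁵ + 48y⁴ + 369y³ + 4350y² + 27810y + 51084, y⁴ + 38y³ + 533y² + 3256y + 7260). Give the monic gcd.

y² + 17y + 66

By polynomial division,
  3y⁵ + 48y⁴ + 369y³ + 4350y² + 27810y + 51084 = (3y - 66)(y⁴ + 38y³ + 533y² + 3256y + 7260) + (1278y³ + 29760y² + 220926y + 530244)
  y⁴ + 38y³ + 533y² + 3256y + 7260 = ((1/1278)y + 1567/136107)(1278y³ + 29760y² + 220926y + 530244) + ((794164/45369)y² + (13500788/45369)y + 17471608/15123)
  1278y³ + 29760y² + 220926y + 530244 = ((28990791/397082)y + 182247273/397082)((794164/45369)y² + (13500788/45369)y + 17471608/15123) + (0)
Last nonzero remainder: (794164/45369)y² + (13500788/45369)y + 17471608/15123. Dividing through by 794164/45369 gives the monic gcd y² + 17y + 66.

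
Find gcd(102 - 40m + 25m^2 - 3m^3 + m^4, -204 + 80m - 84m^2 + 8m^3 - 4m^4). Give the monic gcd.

Euclidean algorithm in ℚ[m]:
  m^4 - 3m^3 + 25m^2 - 40m + 102 = (-1/4)(-4m^4 + 8m^3 - 84m^2 + 80m - 204) + (-m^3 + 4m^2 - 20m + 51)
  -4m^4 + 8m^3 - 84m^2 + 80m - 204 = (4m + 8)(-m^3 + 4m^2 - 20m + 51) + (-36m^2 + 36m - 612)
  -m^3 + 4m^2 - 20m + 51 = ((1/36)m - 1/12)(-36m^2 + 36m - 612) + (0)
Last nonzero remainder: -36m^2 + 36m - 612. Dividing through by -36 gives the monic gcd m^2 - m + 17.

17 - m + m^2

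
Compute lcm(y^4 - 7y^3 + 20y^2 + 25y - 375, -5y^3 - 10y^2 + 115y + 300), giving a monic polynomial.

By polynomial division,
  y^4 - 7y^3 + 20y^2 + 25y - 375 = (-(1/5)y + 9/5)(-5y^3 - 10y^2 + 115y + 300) + (61y^2 - 122y - 915)
  -5y^3 - 10y^2 + 115y + 300 = (-(5/61)y - 20/61)(61y^2 - 122y - 915) + (0)
Last nonzero remainder: 61y^2 - 122y - 915. Dividing through by 61 gives the monic gcd y^2 - 2y - 15.
Then lcm(f, g) = f·g / gcd(f, g); expanding and making the result monic gives the answer.

y^5 - 3y^4 - 8y^3 + 105y^2 - 275y - 1500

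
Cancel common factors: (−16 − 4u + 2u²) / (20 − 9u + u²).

Apply the Euclidean algorithm:
  2u² − 4u − 16 = (2)(u² − 9u + 20) + (14u − 56)
  u² − 9u + 20 = ((1/14)u − 5/14)(14u − 56) + (0)
Last nonzero remainder: 14u − 56. Dividing through by 14 gives the monic gcd u − 4.
Cancel u − 4 from numerator and denominator to get the reduced form.

(4 + 2u)/(−5 + u)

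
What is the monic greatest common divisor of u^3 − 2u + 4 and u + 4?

1

Repeated division with remainder:
  u^3 − 2u + 4 = (u^2 − 4u + 14)(u + 4) + (−52)
  u + 4 = (−(1/52)u − 1/13)(−52) + (0)
The last nonzero remainder is the constant −52, so the polynomials are coprime and gcd = 1.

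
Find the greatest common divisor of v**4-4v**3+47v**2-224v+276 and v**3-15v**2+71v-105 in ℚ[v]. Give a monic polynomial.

v-3

Euclidean algorithm in ℚ[v]:
  v**4-4v**3+47v**2-224v+276 = (v+11)(v**3-15v**2+71v-105) + (141v**2-900v+1431)
  v**3-15v**2+71v-105 = ((1/141)v-135/2209)(141v**2-900v+1431) + ((12920/2209)v-38760/2209)
  141v**2-900v+1431 = ((311469/12920)v-1053693/12920)((12920/2209)v-38760/2209) + (0)
Last nonzero remainder: (12920/2209)v-38760/2209. Dividing through by 12920/2209 gives the monic gcd v-3.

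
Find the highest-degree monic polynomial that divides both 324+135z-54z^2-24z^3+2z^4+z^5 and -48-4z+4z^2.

Apply the Euclidean algorithm:
  z^5+2z^4-24z^3-54z^2+135z+324 = ((1/4)z^3+(3/4)z^2-(9/4)z-27/4)(4z^2-4z-48) + (0)
Last nonzero remainder: 4z^2-4z-48. Dividing through by 4 gives the monic gcd z^2-z-12.

-12-z+z^2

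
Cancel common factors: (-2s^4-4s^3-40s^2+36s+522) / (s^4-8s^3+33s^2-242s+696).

(-2s^2+18)/(s^2-10s+24)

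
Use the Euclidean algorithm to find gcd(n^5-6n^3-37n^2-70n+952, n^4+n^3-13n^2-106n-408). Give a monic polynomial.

n^3+7n^2+29n+68

Repeated division with remainder:
  n^5-6n^3-37n^2-70n+952 = (n-1)(n^4+n^3-13n^2-106n-408) + (8n^3+56n^2+232n+544)
  n^4+n^3-13n^2-106n-408 = ((1/8)n-3/4)(8n^3+56n^2+232n+544) + (0)
Last nonzero remainder: 8n^3+56n^2+232n+544. Dividing through by 8 gives the monic gcd n^3+7n^2+29n+68.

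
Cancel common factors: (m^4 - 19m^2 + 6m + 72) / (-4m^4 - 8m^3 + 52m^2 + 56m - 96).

(-m + 3)/(4m - 4)

Apply the Euclidean algorithm:
  m^4 - 19m^2 + 6m + 72 = (-1/4)(-4m^4 - 8m^3 + 52m^2 + 56m - 96) + (-2m^3 - 6m^2 + 20m + 48)
  -4m^4 - 8m^3 + 52m^2 + 56m - 96 = (2m - 2)(-2m^3 - 6m^2 + 20m + 48) + (0)
Last nonzero remainder: -2m^3 - 6m^2 + 20m + 48. Dividing through by -2 gives the monic gcd m^3 + 3m^2 - 10m - 24.
Cancel m^3 + 3m^2 - 10m - 24 from numerator and denominator to get the reduced form.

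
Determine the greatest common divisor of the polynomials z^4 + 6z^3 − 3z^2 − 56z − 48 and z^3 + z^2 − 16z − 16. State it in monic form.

Apply the Euclidean algorithm:
  z^4 + 6z^3 − 3z^2 − 56z − 48 = (z + 5)(z^3 + z^2 − 16z − 16) + (8z^2 + 40z + 32)
  z^3 + z^2 − 16z − 16 = ((1/8)z − 1/2)(8z^2 + 40z + 32) + (0)
Last nonzero remainder: 8z^2 + 40z + 32. Dividing through by 8 gives the monic gcd z^2 + 5z + 4.

z^2 + 5z + 4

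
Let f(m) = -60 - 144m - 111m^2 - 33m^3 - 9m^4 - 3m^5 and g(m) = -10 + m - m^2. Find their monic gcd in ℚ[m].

10 - m + m^2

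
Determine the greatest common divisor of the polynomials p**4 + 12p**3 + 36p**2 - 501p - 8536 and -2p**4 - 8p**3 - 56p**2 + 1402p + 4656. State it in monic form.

p**3 + p**2 + 25p - 776

Euclidean algorithm in ℚ[p]:
  p**4 + 12p**3 + 36p**2 - 501p - 8536 = (-1/2)(-2p**4 - 8p**3 - 56p**2 + 1402p + 4656) + (8p**3 + 8p**2 + 200p - 6208)
  -2p**4 - 8p**3 - 56p**2 + 1402p + 4656 = (-(1/4)p - 3/4)(8p**3 + 8p**2 + 200p - 6208) + (0)
Last nonzero remainder: 8p**3 + 8p**2 + 200p - 6208. Dividing through by 8 gives the monic gcd p**3 + p**2 + 25p - 776.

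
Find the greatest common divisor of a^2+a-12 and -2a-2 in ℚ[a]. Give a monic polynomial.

1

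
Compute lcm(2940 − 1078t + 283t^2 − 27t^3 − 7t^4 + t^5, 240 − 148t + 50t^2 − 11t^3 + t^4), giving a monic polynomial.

Euclidean algorithm in ℚ[t]:
  t^5 − 7t^4 − 27t^3 + 283t^2 − 1078t + 2940 = (t + 4)(t^4 − 11t^3 + 50t^2 − 148t + 240) + (−33t^3 + 231t^2 − 726t + 1980)
  t^4 − 11t^3 + 50t^2 − 148t + 240 = (−(1/33)t + 4/33)(−33t^3 + 231t^2 − 726t + 1980) + (0)
Last nonzero remainder: −33t^3 + 231t^2 − 726t + 1980. Dividing through by −33 gives the monic gcd t^3 − 7t^2 + 22t − 60.
Then lcm(f, g) = f·g / gcd(f, g); expanding and making the result monic gives the answer.

−11760 + 7252t − 2210t^2 + 391t^3 + t^4 − 11t^5 + t^6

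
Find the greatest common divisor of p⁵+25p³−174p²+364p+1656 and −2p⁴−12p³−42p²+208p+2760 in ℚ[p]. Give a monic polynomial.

Euclidean algorithm in ℚ[p]:
  p⁵+25p³−174p²+364p+1656 = (−(1/2)p+3)(−2p⁴−12p³−42p²+208p+2760) + (40p³+56p²+1120p−6624)
  −2p⁴−12p³−42p²+208p+2760 = (−(1/20)p−23/100)(40p³+56p²+1120p−6624) + ((672/25)p²+(672/5)p+30912/25)
  40p³+56p²+1120p−6624 = ((125/84)p−75/14)((672/25)p²+(672/5)p+30912/25) + (0)
Last nonzero remainder: (672/25)p²+(672/5)p+30912/25. Dividing through by 672/25 gives the monic gcd p²+5p+46.

p²+5p+46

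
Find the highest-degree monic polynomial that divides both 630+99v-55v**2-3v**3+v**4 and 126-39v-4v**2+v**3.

By polynomial division,
  v**4-3v**3-55v**2+99v+630 = (v+1)(v**3-4v**2-39v+126) + (-12v**2+12v+504)
  v**3-4v**2-39v+126 = (-(1/12)v+1/4)(-12v**2+12v+504) + (0)
Last nonzero remainder: -12v**2+12v+504. Dividing through by -12 gives the monic gcd v**2-v-42.

-42-v+v**2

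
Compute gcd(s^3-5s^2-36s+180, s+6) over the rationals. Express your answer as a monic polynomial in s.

s+6

Apply the Euclidean algorithm:
  s^3-5s^2-36s+180 = (s^2-11s+30)(s+6) + (0)
The last nonzero remainder s+6 is already monic.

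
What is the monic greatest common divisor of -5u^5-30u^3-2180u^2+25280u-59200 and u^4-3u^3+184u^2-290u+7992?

u^2-2u+74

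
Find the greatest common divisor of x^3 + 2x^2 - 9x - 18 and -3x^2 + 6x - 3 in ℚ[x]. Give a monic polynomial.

By polynomial division,
  x^3 + 2x^2 - 9x - 18 = (-(1/3)x - 4/3)(-3x^2 + 6x - 3) + (-2x - 22)
  -3x^2 + 6x - 3 = ((3/2)x - 39/2)(-2x - 22) + (-432)
  -2x - 22 = ((1/216)x + 11/216)(-432) + (0)
The last nonzero remainder is the constant -432, so the polynomials are coprime and gcd = 1.

1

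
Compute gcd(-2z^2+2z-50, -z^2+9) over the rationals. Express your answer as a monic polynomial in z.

1

By polynomial division,
  -2z^2+2z-50 = (2)(-z^2+9) + (2z-68)
  -z^2+9 = (-(1/2)z-17)(2z-68) + (-1147)
  2z-68 = (-(2/1147)z+68/1147)(-1147) + (0)
The last nonzero remainder is the constant -1147, so the polynomials are coprime and gcd = 1.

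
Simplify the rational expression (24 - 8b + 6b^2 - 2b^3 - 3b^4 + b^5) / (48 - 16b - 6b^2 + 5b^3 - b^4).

Apply the Euclidean algorithm:
  b^5 - 3b^4 - 2b^3 + 6b^2 - 8b + 24 = (-b - 2)(-b^4 + 5b^3 - 6b^2 - 16b + 48) + (2b^3 - 22b^2 + 8b + 120)
  -b^4 + 5b^3 - 6b^2 - 16b + 48 = (-(1/2)b - 3)(2b^3 - 22b^2 + 8b + 120) + (-68b^2 + 68b + 408)
  2b^3 - 22b^2 + 8b + 120 = (-(1/34)b + 5/17)(-68b^2 + 68b + 408) + (0)
Last nonzero remainder: -68b^2 + 68b + 408. Dividing through by -68 gives the monic gcd b^2 - b - 6.
Cancel b^2 - b - 6 from numerator and denominator to get the reduced form.

(4 - 2b + 2b^2 - b^3)/(8 - 4b + b^2)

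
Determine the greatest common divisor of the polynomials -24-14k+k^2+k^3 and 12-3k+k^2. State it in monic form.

1

Euclidean algorithm in ℚ[k]:
  k^3+k^2-14k-24 = (k+4)(k^2-3k+12) + (-14k-72)
  k^2-3k+12 = (-(1/14)k+57/98)(-14k-72) + (2640/49)
  -14k-72 = (-(343/1320)k-147/110)(2640/49) + (0)
The last nonzero remainder is the constant 2640/49, so the polynomials are coprime and gcd = 1.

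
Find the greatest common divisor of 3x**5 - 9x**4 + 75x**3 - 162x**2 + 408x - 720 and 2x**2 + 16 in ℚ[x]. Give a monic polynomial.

Apply the Euclidean algorithm:
  3x**5 - 9x**4 + 75x**3 - 162x**2 + 408x - 720 = ((3/2)x**3 - (9/2)x**2 + (51/2)x - 45)(2x**2 + 16) + (0)
Last nonzero remainder: 2x**2 + 16. Dividing through by 2 gives the monic gcd x**2 + 8.

x**2 + 8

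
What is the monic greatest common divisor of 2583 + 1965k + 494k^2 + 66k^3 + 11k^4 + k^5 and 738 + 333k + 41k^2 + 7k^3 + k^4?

123 + 35k + k^2 + k^3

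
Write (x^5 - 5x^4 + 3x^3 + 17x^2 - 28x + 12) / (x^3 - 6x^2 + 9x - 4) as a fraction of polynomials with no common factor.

Apply the Euclidean algorithm:
  x^5 - 5x^4 + 3x^3 + 17x^2 - 28x + 12 = (x^2 + x)(x^3 - 6x^2 + 9x - 4) + (12x^2 - 24x + 12)
  x^3 - 6x^2 + 9x - 4 = ((1/12)x - 1/3)(12x^2 - 24x + 12) + (0)
Last nonzero remainder: 12x^2 - 24x + 12. Dividing through by 12 gives the monic gcd x^2 - 2x + 1.
Cancel x^2 - 2x + 1 from numerator and denominator to get the reduced form.

(x^3 - 3x^2 - 4x + 12)/(x - 4)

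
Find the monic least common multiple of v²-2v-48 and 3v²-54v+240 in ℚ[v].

By polynomial division,
  v²-2v-48 = (1/3)(3v²-54v+240) + (16v-128)
  3v²-54v+240 = ((3/16)v-15/8)(16v-128) + (0)
Last nonzero remainder: 16v-128. Dividing through by 16 gives the monic gcd v-8.
Then lcm(f, g) = f·g / gcd(f, g); expanding and making the result monic gives the answer.

v³-12v²-28v+480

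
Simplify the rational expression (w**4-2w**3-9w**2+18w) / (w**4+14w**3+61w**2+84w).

Repeated division with remainder:
  w**4-2w**3-9w**2+18w = (w**4+14w**3+61w**2+84w) + (-16w**3-70w**2-66w)
  w**4+14w**3+61w**2+84w = (-(1/16)w-77/128)(-16w**3-70w**2-66w) + ((945/64)w**2+(2835/64)w)
  -16w**3-70w**2-66w = (-(1024/945)w-1408/945)((945/64)w**2+(2835/64)w) + (0)
Last nonzero remainder: (945/64)w**2+(2835/64)w. Dividing through by 945/64 gives the monic gcd w**2+3w.
Cancel w**2+3w from numerator and denominator to get the reduced form.

(w**2-5w+6)/(w**2+11w+28)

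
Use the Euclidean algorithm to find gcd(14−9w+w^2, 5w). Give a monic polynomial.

1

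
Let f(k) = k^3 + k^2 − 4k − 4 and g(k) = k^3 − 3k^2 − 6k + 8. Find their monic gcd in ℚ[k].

k + 2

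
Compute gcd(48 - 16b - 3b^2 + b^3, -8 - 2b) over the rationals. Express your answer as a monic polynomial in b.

4 + b

By polynomial division,
  b^3 - 3b^2 - 16b + 48 = (-(1/2)b^2 + (7/2)b - 6)(-2b - 8) + (0)
Last nonzero remainder: -2b - 8. Dividing through by -2 gives the monic gcd b + 4.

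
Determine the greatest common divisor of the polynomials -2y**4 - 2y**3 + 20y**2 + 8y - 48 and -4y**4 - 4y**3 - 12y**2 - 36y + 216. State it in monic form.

y**2 + y - 6

Repeated division with remainder:
  -2y**4 - 2y**3 + 20y**2 + 8y - 48 = (1/2)(-4y**4 - 4y**3 - 12y**2 - 36y + 216) + (26y**2 + 26y - 156)
  -4y**4 - 4y**3 - 12y**2 - 36y + 216 = (-(2/13)y**2 - 18/13)(26y**2 + 26y - 156) + (0)
Last nonzero remainder: 26y**2 + 26y - 156. Dividing through by 26 gives the monic gcd y**2 + y - 6.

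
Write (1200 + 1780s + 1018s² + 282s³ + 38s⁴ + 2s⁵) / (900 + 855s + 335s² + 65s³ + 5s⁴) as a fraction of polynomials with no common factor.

By polynomial division,
  2s⁵ + 38s⁴ + 282s³ + 1018s² + 1780s + 1200 = ((2/5)s + 12/5)(5s⁴ + 65s³ + 335s² + 855s + 900) + (-8s³ - 128s² - 632s - 960)
  5s⁴ + 65s³ + 335s² + 855s + 900 = (-(5/8)s + 15/8)(-8s³ - 128s² - 632s - 960) + (180s² + 1440s + 2700)
  -8s³ - 128s² - 632s - 960 = (-(2/45)s - 16/45)(180s² + 1440s + 2700) + (0)
Last nonzero remainder: 180s² + 1440s + 2700. Dividing through by 180 gives the monic gcd s² + 8s + 15.
Cancel s² + 8s + 15 from numerator and denominator to get the reduced form.

(80 + 76s + 22s² + 2s³)/(60 + 25s + 5s²)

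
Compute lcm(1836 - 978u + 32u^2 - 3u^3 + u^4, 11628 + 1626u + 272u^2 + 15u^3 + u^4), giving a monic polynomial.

Apply the Euclidean algorithm:
  u^4 - 3u^3 + 32u^2 - 978u + 1836 = (u^4 + 15u^3 + 272u^2 + 1626u + 11628) + (-18u^3 - 240u^2 - 2604u - 9792)
  u^4 + 15u^3 + 272u^2 + 1626u + 11628 = (-(1/18)u - 5/54)(-18u^3 - 240u^2 - 2604u - 9792) + ((946/9)u^2 + (7568/9)u + 32164/3)
  -18u^3 - 240u^2 - 2604u - 9792 = (-(81/473)u - 432/473)((946/9)u^2 + (7568/9)u + 32164/3) + (0)
Last nonzero remainder: (946/9)u^2 + (7568/9)u + 32164/3. Dividing through by 946/9 gives the monic gcd u^2 + 8u + 102.
Then lcm(f, g) = f·g / gcd(f, g); expanding and making the result monic gives the answer.

209304 - 98640u - 1362u^2 - 1096u^3 + 125u^4 + 4u^5 + u^6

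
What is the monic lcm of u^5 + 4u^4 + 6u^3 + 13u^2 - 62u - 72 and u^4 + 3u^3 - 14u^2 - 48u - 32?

u^7 + 2u^6 - 10u^5 - 31u^4 - 136u^3 - 52u^2 + 640u + 576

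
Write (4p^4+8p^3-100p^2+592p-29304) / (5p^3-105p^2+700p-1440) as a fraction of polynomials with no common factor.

(4p^3+44p^2+296p+3256)/(5p^2-60p+160)

Repeated division with remainder:
  4p^4+8p^3-100p^2+592p-29304 = ((4/5)p+92/5)(5p^3-105p^2+700p-1440) + (1272p^2-11136p-2808)
  5p^3-105p^2+700p-1440 = ((5/1272)p-3245/67416)(1272p^2-11136p-2808) + ((491625/2809)p-4424625/2809)
  1272p^2-11136p-2808 = ((1191016/163875)p+292136/163875)((491625/2809)p-4424625/2809) + (0)
Last nonzero remainder: (491625/2809)p-4424625/2809. Dividing through by 491625/2809 gives the monic gcd p-9.
Cancel p-9 from numerator and denominator to get the reduced form.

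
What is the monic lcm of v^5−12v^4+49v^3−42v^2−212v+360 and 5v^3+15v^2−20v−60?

Euclidean algorithm in ℚ[v]:
  v^5−12v^4+49v^3−42v^2−212v+360 = ((1/5)v^2−3v+98/5)(5v^3+15v^2−20v−60) + (−384v^2+1536)
  5v^3+15v^2−20v−60 = (−(5/384)v−5/128)(−384v^2+1536) + (0)
Last nonzero remainder: −384v^2+1536. Dividing through by −384 gives the monic gcd v^2−4.
Then lcm(f, g) = f·g / gcd(f, g); expanding and making the result monic gives the answer.

v^6−9v^5+13v^4+105v^3−338v^2−276v+1080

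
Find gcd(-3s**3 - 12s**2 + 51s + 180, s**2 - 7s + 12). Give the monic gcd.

Repeated division with remainder:
  -3s**3 - 12s**2 + 51s + 180 = (-3s - 33)(s**2 - 7s + 12) + (-144s + 576)
  s**2 - 7s + 12 = (-(1/144)s + 1/48)(-144s + 576) + (0)
Last nonzero remainder: -144s + 576. Dividing through by -144 gives the monic gcd s - 4.

s - 4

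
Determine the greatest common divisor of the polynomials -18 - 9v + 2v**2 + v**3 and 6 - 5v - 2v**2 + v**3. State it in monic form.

-6 - v + v**2

Apply the Euclidean algorithm:
  v**3 + 2v**2 - 9v - 18 = (v**3 - 2v**2 - 5v + 6) + (4v**2 - 4v - 24)
  v**3 - 2v**2 - 5v + 6 = ((1/4)v - 1/4)(4v**2 - 4v - 24) + (0)
Last nonzero remainder: 4v**2 - 4v - 24. Dividing through by 4 gives the monic gcd v**2 - v - 6.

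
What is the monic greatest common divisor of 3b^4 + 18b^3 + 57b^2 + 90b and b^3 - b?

Apply the Euclidean algorithm:
  3b^4 + 18b^3 + 57b^2 + 90b = (3b + 18)(b^3 - b) + (60b^2 + 108b)
  b^3 - b = ((1/60)b - 3/100)(60b^2 + 108b) + ((56/25)b)
  60b^2 + 108b = ((375/14)b + 675/14)((56/25)b) + (0)
Last nonzero remainder: (56/25)b. Dividing through by 56/25 gives the monic gcd b.

b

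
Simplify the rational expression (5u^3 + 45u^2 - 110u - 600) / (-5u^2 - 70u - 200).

(-u^2 + u + 12)/(u + 4)

By polynomial division,
  5u^3 + 45u^2 - 110u - 600 = (-u + 5)(-5u^2 - 70u - 200) + (40u + 400)
  -5u^2 - 70u - 200 = (-(1/8)u - 1/2)(40u + 400) + (0)
Last nonzero remainder: 40u + 400. Dividing through by 40 gives the monic gcd u + 10.
Cancel u + 10 from numerator and denominator to get the reduced form.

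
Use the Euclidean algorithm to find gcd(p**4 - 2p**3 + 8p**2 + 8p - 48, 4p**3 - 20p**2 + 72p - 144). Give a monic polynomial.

Euclidean algorithm in ℚ[p]:
  p**4 - 2p**3 + 8p**2 + 8p - 48 = ((1/4)p + 3/4)(4p**3 - 20p**2 + 72p - 144) + (5p**2 - 10p + 60)
  4p**3 - 20p**2 + 72p - 144 = ((4/5)p - 12/5)(5p**2 - 10p + 60) + (0)
Last nonzero remainder: 5p**2 - 10p + 60. Dividing through by 5 gives the monic gcd p**2 - 2p + 12.

p**2 - 2p + 12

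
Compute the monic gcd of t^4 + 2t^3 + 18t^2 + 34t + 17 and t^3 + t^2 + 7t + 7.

t + 1

Apply the Euclidean algorithm:
  t^4 + 2t^3 + 18t^2 + 34t + 17 = (t + 1)(t^3 + t^2 + 7t + 7) + (10t^2 + 20t + 10)
  t^3 + t^2 + 7t + 7 = ((1/10)t - 1/10)(10t^2 + 20t + 10) + (8t + 8)
  10t^2 + 20t + 10 = ((5/4)t + 5/4)(8t + 8) + (0)
Last nonzero remainder: 8t + 8. Dividing through by 8 gives the monic gcd t + 1.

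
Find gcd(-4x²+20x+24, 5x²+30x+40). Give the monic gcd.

1

Apply the Euclidean algorithm:
  -4x²+20x+24 = (-4/5)(5x²+30x+40) + (44x+56)
  5x²+30x+40 = ((5/44)x+65/121)(44x+56) + (1200/121)
  44x+56 = ((1331/300)x+847/150)(1200/121) + (0)
The last nonzero remainder is the constant 1200/121, so the polynomials are coprime and gcd = 1.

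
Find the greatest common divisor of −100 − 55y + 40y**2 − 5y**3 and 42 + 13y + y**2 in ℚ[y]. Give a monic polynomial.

1

By polynomial division,
  −5y**3 + 40y**2 − 55y − 100 = (−5y + 105)(y**2 + 13y + 42) + (−1210y − 4510)
  y**2 + 13y + 42 = (−(1/1210)y − 51/6655)(−1210y − 4510) + (900/121)
  −1210y − 4510 = (−(14641/90)y − 54571/90)(900/121) + (0)
The last nonzero remainder is the constant 900/121, so the polynomials are coprime and gcd = 1.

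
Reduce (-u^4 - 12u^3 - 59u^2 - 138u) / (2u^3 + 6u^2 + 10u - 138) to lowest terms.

Euclidean algorithm in ℚ[u]:
  -u^4 - 12u^3 - 59u^2 - 138u = (-(1/2)u - 9/2)(2u^3 + 6u^2 + 10u - 138) + (-27u^2 - 162u - 621)
  2u^3 + 6u^2 + 10u - 138 = (-(2/27)u + 2/9)(-27u^2 - 162u - 621) + (0)
Last nonzero remainder: -27u^2 - 162u - 621. Dividing through by -27 gives the monic gcd u^2 + 6u + 23.
Cancel u^2 + 6u + 23 from numerator and denominator to get the reduced form.

(-u^2 - 6u)/(2u - 6)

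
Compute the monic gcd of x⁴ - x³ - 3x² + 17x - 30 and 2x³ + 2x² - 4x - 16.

Euclidean algorithm in ℚ[x]:
  x⁴ - x³ - 3x² + 17x - 30 = ((1/2)x - 1)(2x³ + 2x² - 4x - 16) + (x² + 21x - 46)
  2x³ + 2x² - 4x - 16 = (2x - 40)(x² + 21x - 46) + (928x - 1856)
  x² + 21x - 46 = ((1/928)x + 23/928)(928x - 1856) + (0)
Last nonzero remainder: 928x - 1856. Dividing through by 928 gives the monic gcd x - 2.

x - 2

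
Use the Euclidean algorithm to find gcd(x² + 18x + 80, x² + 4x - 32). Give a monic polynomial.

Euclidean algorithm in ℚ[x]:
  x² + 18x + 80 = (x² + 4x - 32) + (14x + 112)
  x² + 4x - 32 = ((1/14)x - 2/7)(14x + 112) + (0)
Last nonzero remainder: 14x + 112. Dividing through by 14 gives the monic gcd x + 8.

x + 8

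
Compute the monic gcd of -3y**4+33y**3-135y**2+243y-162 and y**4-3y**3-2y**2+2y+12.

y**2-5y+6

Repeated division with remainder:
  -3y**4+33y**3-135y**2+243y-162 = (-3)(y**4-3y**3-2y**2+2y+12) + (24y**3-141y**2+249y-126)
  y**4-3y**3-2y**2+2y+12 = ((1/24)y+23/192)(24y**3-141y**2+249y-126) + ((289/64)y**2-(1445/64)y+867/32)
  24y**3-141y**2+249y-126 = ((1536/289)y-1344/289)((289/64)y**2-(1445/64)y+867/32) + (0)
Last nonzero remainder: (289/64)y**2-(1445/64)y+867/32. Dividing through by 289/64 gives the monic gcd y**2-5y+6.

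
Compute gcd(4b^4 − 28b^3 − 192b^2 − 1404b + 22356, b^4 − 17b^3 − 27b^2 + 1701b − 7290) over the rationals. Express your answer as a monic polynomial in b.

By polynomial division,
  4b^4 − 28b^3 − 192b^2 − 1404b + 22356 = (4)(b^4 − 17b^3 − 27b^2 + 1701b − 7290) + (40b^3 − 84b^2 − 8208b + 51516)
  b^4 − 17b^3 − 27b^2 + 1701b − 7290 = ((1/40)b − 149/400)(40b^3 − 84b^2 − 8208b + 51516) + ((14691/100)b^2 − (132219/50)b + 1189971/100)
  40b^3 − 84b^2 − 8208b + 51516 = ((4000/14691)b + 21200/4897)((14691/100)b^2 − (132219/50)b + 1189971/100) + (0)
Last nonzero remainder: (14691/100)b^2 − (132219/50)b + 1189971/100. Dividing through by 14691/100 gives the monic gcd b^2 − 18b + 81.

b^2 − 18b + 81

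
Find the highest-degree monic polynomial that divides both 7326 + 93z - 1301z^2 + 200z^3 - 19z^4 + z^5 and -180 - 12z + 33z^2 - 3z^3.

-6 - z + z^2

Repeated division with remainder:
  z^5 - 19z^4 + 200z^3 - 1301z^2 + 93z + 7326 = (-(1/3)z^2 + (8/3)z - 36)(-3z^3 + 33z^2 - 12z - 180) + (-141z^2 + 141z + 846)
  -3z^3 + 33z^2 - 12z - 180 = ((1/47)z - 10/47)(-141z^2 + 141z + 846) + (0)
Last nonzero remainder: -141z^2 + 141z + 846. Dividing through by -141 gives the monic gcd z^2 - z - 6.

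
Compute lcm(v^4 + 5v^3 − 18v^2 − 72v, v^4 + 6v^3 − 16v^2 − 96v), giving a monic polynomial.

v^5 + 9v^4 + 2v^3 − 144v^2 − 288v

By polynomial division,
  v^4 + 5v^3 − 18v^2 − 72v = (v^4 + 6v^3 − 16v^2 − 96v) + (−v^3 − 2v^2 + 24v)
  v^4 + 6v^3 − 16v^2 − 96v = (−v − 4)(−v^3 − 2v^2 + 24v) + (0)
Last nonzero remainder: −v^3 − 2v^2 + 24v. Dividing through by −1 gives the monic gcd v^3 + 2v^2 − 24v.
Then lcm(f, g) = f·g / gcd(f, g); expanding and making the result monic gives the answer.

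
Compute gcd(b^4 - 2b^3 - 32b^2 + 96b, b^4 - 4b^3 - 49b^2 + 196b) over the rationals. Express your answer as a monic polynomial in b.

Repeated division with remainder:
  b^4 - 2b^3 - 32b^2 + 96b = (b^4 - 4b^3 - 49b^2 + 196b) + (2b^3 + 17b^2 - 100b)
  b^4 - 4b^3 - 49b^2 + 196b = ((1/2)b - 25/4)(2b^3 + 17b^2 - 100b) + ((429/4)b^2 - 429b)
  2b^3 + 17b^2 - 100b = ((8/429)b + 100/429)((429/4)b^2 - 429b) + (0)
Last nonzero remainder: (429/4)b^2 - 429b. Dividing through by 429/4 gives the monic gcd b^2 - 4b.

b^2 - 4b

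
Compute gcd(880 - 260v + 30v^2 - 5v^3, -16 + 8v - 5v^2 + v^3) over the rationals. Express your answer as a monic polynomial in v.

-4 + v

By polynomial division,
  -5v^3 + 30v^2 - 260v + 880 = (-5)(v^3 - 5v^2 + 8v - 16) + (5v^2 - 220v + 800)
  v^3 - 5v^2 + 8v - 16 = ((1/5)v + 39/5)(5v^2 - 220v + 800) + (1564v - 6256)
  5v^2 - 220v + 800 = ((5/1564)v - 50/391)(1564v - 6256) + (0)
Last nonzero remainder: 1564v - 6256. Dividing through by 1564 gives the monic gcd v - 4.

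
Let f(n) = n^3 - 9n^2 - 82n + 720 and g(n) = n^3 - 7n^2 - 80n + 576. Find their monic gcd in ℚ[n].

n^2 + n - 72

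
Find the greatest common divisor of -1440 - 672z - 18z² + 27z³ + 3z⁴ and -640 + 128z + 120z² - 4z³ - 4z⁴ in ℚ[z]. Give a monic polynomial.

Euclidean algorithm in ℚ[z]:
  3z⁴ + 27z³ - 18z² - 672z - 1440 = (-3/4)(-4z⁴ - 4z³ + 120z² + 128z - 640) + (24z³ + 72z² - 576z - 1920)
  -4z⁴ - 4z³ + 120z² + 128z - 640 = (-(1/6)z + 1/3)(24z³ + 72z² - 576z - 1920) + (0)
Last nonzero remainder: 24z³ + 72z² - 576z - 1920. Dividing through by 24 gives the monic gcd z³ + 3z² - 24z - 80.

-80 - 24z + 3z² + z³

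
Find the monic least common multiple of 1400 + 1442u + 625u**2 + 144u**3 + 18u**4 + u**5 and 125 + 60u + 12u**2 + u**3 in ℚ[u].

Repeated division with remainder:
  u**5 + 18u**4 + 144u**3 + 625u**2 + 1442u + 1400 = (u**2 + 6u + 12)(u**3 + 12u**2 + 60u + 125) + (−4u**2 − 28u − 100)
  u**3 + 12u**2 + 60u + 125 = (−(1/4)u − 5/4)(−4u**2 − 28u − 100) + (0)
Last nonzero remainder: −4u**2 − 28u − 100. Dividing through by −4 gives the monic gcd u**2 + 7u + 25.
Then lcm(f, g) = f·g / gcd(f, g); expanding and making the result monic gives the answer.

7000 + 8610u + 4567u**2 + 1345u**3 + 234u**4 + 23u**5 + u**6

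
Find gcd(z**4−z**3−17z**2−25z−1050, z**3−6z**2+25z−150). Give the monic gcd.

Repeated division with remainder:
  z**4−z**3−17z**2−25z−1050 = (z+5)(z**3−6z**2+25z−150) + (−12z**2−300)
  z**3−6z**2+25z−150 = (−(1/12)z+1/2)(−12z**2−300) + (0)
Last nonzero remainder: −12z**2−300. Dividing through by −12 gives the monic gcd z**2+25.

z**2+25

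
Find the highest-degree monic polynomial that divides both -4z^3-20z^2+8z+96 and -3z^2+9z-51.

By polynomial division,
  -4z^3-20z^2+8z+96 = ((4/3)z+32/3)(-3z^2+9z-51) + (-20z+640)
  -3z^2+9z-51 = ((3/20)z+87/20)(-20z+640) + (-2835)
  -20z+640 = ((4/567)z-128/567)(-2835) + (0)
The last nonzero remainder is the constant -2835, so the polynomials are coprime and gcd = 1.

1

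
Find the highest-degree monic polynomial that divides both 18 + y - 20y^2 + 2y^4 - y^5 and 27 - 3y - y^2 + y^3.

9 - 4y + y^2

Apply the Euclidean algorithm:
  -y^5 + 2y^4 - 20y^2 + y + 18 = (-y^2 + y - 2)(y^3 - y^2 - 3y + 27) + (8y^2 - 32y + 72)
  y^3 - y^2 - 3y + 27 = ((1/8)y + 3/8)(8y^2 - 32y + 72) + (0)
Last nonzero remainder: 8y^2 - 32y + 72. Dividing through by 8 gives the monic gcd y^2 - 4y + 9.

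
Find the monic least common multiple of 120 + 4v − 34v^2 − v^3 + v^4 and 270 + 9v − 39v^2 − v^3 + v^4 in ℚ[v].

Apply the Euclidean algorithm:
  v^4 − v^3 − 34v^2 + 4v + 120 = (v^4 − v^3 − 39v^2 + 9v + 270) + (5v^2 − 5v − 150)
  v^4 − v^3 − 39v^2 + 9v + 270 = ((1/5)v^2 − 9/5)(5v^2 − 5v − 150) + (0)
Last nonzero remainder: 5v^2 − 5v − 150. Dividing through by 5 gives the monic gcd v^2 − v − 30.
Then lcm(f, g) = f·g / gcd(f, g); expanding and making the result monic gives the answer.

−1080 − 36v + 426v^2 + 13v^3 − 43v^4 − v^5 + v^6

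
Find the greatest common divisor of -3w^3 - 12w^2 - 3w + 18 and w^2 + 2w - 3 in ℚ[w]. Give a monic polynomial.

w^2 + 2w - 3

Repeated division with remainder:
  -3w^3 - 12w^2 - 3w + 18 = (-3w - 6)(w^2 + 2w - 3) + (0)
The last nonzero remainder w^2 + 2w - 3 is already monic.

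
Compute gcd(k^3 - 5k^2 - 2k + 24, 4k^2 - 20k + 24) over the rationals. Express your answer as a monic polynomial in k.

k - 3

Euclidean algorithm in ℚ[k]:
  k^3 - 5k^2 - 2k + 24 = ((1/4)k)(4k^2 - 20k + 24) + (-8k + 24)
  4k^2 - 20k + 24 = (-(1/2)k + 1)(-8k + 24) + (0)
Last nonzero remainder: -8k + 24. Dividing through by -8 gives the monic gcd k - 3.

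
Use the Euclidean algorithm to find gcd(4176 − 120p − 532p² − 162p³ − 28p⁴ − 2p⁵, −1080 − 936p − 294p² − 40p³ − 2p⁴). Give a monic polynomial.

By polynomial division,
  −2p⁵ − 28p⁴ − 162p³ − 532p² − 120p + 4176 = (p − 6)(−2p⁴ − 40p³ − 294p² − 936p − 1080) + (−108p³ − 1360p² − 4656p − 2304)
  −2p⁴ − 40p³ − 294p² − 936p − 1080 = ((1/54)p + 100/729)(−108p³ − 1360p² − 4656p − 2304) + (−(15470/729)p² − (61880/243)p − 61880/81)
  −108p³ − 1360p² − 4656p − 2304 = ((39366/7735)p + 23328/7735)(−(15470/729)p² − (61880/243)p − 61880/81) + (0)
Last nonzero remainder: −(15470/729)p² − (61880/243)p − 61880/81. Dividing through by −15470/729 gives the monic gcd p² + 12p + 36.

36 + 12p + p²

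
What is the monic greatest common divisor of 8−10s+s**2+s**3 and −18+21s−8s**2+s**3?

Repeated division with remainder:
  s**3+s**2−10s+8 = (s**3−8s**2+21s−18) + (9s**2−31s+26)
  s**3−8s**2+21s−18 = ((1/9)s−41/81)(9s**2−31s+26) + ((196/81)s−392/81)
  9s**2−31s+26 = ((729/196)s−1053/196)((196/81)s−392/81) + (0)
Last nonzero remainder: (196/81)s−392/81. Dividing through by 196/81 gives the monic gcd s−2.

−2+s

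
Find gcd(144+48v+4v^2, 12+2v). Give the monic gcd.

Repeated division with remainder:
  4v^2+48v+144 = (2v+12)(2v+12) + (0)
Last nonzero remainder: 2v+12. Dividing through by 2 gives the monic gcd v+6.

6+v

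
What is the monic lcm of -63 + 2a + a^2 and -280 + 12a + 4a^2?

Euclidean algorithm in ℚ[a]:
  a^2 + 2a - 63 = (1/4)(4a^2 + 12a - 280) + (-a + 7)
  4a^2 + 12a - 280 = (-4a - 40)(-a + 7) + (0)
Last nonzero remainder: -a + 7. Dividing through by -1 gives the monic gcd a - 7.
Then lcm(f, g) = f·g / gcd(f, g); expanding and making the result monic gives the answer.

-630 - 43a + 12a^2 + a^3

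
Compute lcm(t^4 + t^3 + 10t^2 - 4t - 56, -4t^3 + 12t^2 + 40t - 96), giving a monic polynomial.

t^6 - 3t^4 - 26t^3 - 172t^2 + 104t + 672

Euclidean algorithm in ℚ[t]:
  t^4 + t^3 + 10t^2 - 4t - 56 = (-(1/4)t - 1)(-4t^3 + 12t^2 + 40t - 96) + (32t^2 + 12t - 152)
  -4t^3 + 12t^2 + 40t - 96 = (-(1/8)t + 27/64)(32t^2 + 12t - 152) + ((255/16)t - 255/8)
  32t^2 + 12t - 152 = ((512/255)t + 1216/255)((255/16)t - 255/8) + (0)
Last nonzero remainder: (255/16)t - 255/8. Dividing through by 255/16 gives the monic gcd t - 2.
Then lcm(f, g) = f·g / gcd(f, g); expanding and making the result monic gives the answer.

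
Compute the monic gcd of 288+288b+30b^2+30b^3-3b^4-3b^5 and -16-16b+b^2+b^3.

-16-16b+b^2+b^3

By polynomial division,
  -3b^5-3b^4+30b^3+30b^2+288b+288 = (-3b^2-18)(b^3+b^2-16b-16) + (0)
The last nonzero remainder b^3+b^2-16b-16 is already monic.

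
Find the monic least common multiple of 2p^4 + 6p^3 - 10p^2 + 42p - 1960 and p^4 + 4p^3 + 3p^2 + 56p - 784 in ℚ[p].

Euclidean algorithm in ℚ[p]:
  2p^4 + 6p^3 - 10p^2 + 42p - 1960 = (2)(p^4 + 4p^3 + 3p^2 + 56p - 784) + (-2p^3 - 16p^2 - 70p - 392)
  p^4 + 4p^3 + 3p^2 + 56p - 784 = (-(1/2)p + 2)(-2p^3 - 16p^2 - 70p - 392) + (0)
Last nonzero remainder: -2p^3 - 16p^2 - 70p - 392. Dividing through by -2 gives the monic gcd p^3 + 8p^2 + 35p + 196.
Then lcm(f, g) = f·g / gcd(f, g); expanding and making the result monic gives the answer.

p^5 - p^4 - 17p^3 + 41p^2 - 1064p + 3920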